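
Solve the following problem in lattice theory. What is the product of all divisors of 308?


Divisors of 308: [1, 2, 4, 7, 11, 14, 22, 28, 44, 77, 154, 308]
Product = n^(d(n)/2) = 308^(12/2)
Product = 853698068844544


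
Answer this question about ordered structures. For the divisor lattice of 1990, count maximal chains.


A maximal chain goes from the minimum element to a maximal element via cover relations.
Counting all min-to-max paths in the cover graph.
Total maximal chains: 6


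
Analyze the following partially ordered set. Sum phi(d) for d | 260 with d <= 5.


Divisors of 260 up to 5: [1, 2, 4, 5]
phi values: [1, 1, 2, 4]
Sum = 8


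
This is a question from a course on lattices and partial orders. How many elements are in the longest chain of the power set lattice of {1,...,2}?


A chain is a totally ordered subset; we count the number of elements in a maximum chain.
Compute, for each element x, the size of the longest chain ending at x:
  {}: 1
  {1}: 2
  {2}: 2
  {1,2}: 3
A maximum chain: {} < {1} < {1,2}
Number of elements in the longest chain: 3


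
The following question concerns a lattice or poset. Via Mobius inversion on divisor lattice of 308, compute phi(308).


phi(n) = n * prod_{p|n} (1 - 1/p).
Prime divisors of 308: [2, 7, 11]
phi(308) = 308 * (1 - 1/2) * (1 - 1/7) * (1 - 1/11)
phi(308) = 120


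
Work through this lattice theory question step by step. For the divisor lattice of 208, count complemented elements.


An element a is complemented if some b has a meet b = bottom, a join b = top.
a is complemented iff gcd(a, n/a)=1, i.e. a is a unitary divisor of 208.
Complemented elements: 1, 13, 16, 208
Count: 4


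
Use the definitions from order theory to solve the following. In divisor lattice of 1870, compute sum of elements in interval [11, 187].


Interval [11,187] in divisors of 1870: [11, 187]
Sum = 198


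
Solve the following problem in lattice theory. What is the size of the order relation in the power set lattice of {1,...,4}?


The order relation is {(a,b) : a <= b}, reflexive so it includes (a,a).
Examples: ({},{}), ({},{1,2}), ({},{1,2,3}), ({},{1,2,3,4}), ({},{1,2,4}), ...
Total ordered pairs: 81


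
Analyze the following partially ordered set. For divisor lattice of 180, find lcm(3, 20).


In a divisor lattice, join = lcm (least common multiple).
Compute lcm iteratively: start with first element, then lcm(current, next).
Elements: [3, 20]
lcm(3,20) = 60
Final lcm = 60


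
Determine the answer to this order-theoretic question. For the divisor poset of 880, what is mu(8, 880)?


In a divisor lattice, mu(a,b) = mu(b/a) where mu is the classical Mobius function.
b/a = 880/8 = 110
Prime factorization of 110: primes [2, 5, 11]
110 is squarefree with 3 prime factor(s), so mu(110) = (-1)^3 = -1


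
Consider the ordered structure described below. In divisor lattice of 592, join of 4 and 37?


In a divisor lattice, join = lcm (least common multiple).
gcd(4,37) = 1
lcm(4,37) = 4*37/gcd = 148/1 = 148


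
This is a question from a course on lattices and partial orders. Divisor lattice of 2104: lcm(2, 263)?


Join=lcm.
gcd(2,263)=1
lcm=526


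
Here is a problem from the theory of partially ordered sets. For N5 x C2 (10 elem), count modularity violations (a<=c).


Modular law: if a <= c then a v (b ^ c) = (a v b) ^ c.
Check all triples (a,b,c) with a <= c among 10 elements.
  e.g. a=(a,0), b=(c,0), c=(b,0): lhs=(a,0) != rhs=(b,0)
  e.g. a=(a,0), b=(c,1), c=(b,0): lhs=(a,0) != rhs=(b,0)
Total violating triples: 6


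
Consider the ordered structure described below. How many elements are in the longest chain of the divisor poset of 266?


A chain is a totally ordered subset; we count the number of elements in a maximum chain.
Compute, for each element x, the size of the longest chain ending at x:
  1: 1
  2: 2
  7: 2
  19: 2
  14: 3
  38: 3
  ...
A maximum chain: 1 < 2 < 14 < 266
Number of elements in the longest chain: 4


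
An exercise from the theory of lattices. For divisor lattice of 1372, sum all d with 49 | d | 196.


Interval [49,196] in divisors of 1372: [49, 98, 196]
Sum = 343


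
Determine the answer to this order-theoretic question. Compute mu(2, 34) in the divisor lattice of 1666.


In a divisor lattice, mu(a,b) = mu(b/a) where mu is the classical Mobius function.
b/a = 34/2 = 17
Prime factorization of 17: primes [17]
17 is squarefree with 1 prime factor(s), so mu(17) = (-1)^1 = -1


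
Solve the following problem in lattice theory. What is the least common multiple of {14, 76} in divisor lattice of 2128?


In a divisor lattice, join = lcm (least common multiple).
Compute lcm iteratively: start with first element, then lcm(current, next).
Elements: [14, 76]
lcm(14,76) = 532
Final lcm = 532


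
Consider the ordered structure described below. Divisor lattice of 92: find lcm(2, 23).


In a divisor lattice, join = lcm (least common multiple).
gcd(2,23) = 1
lcm(2,23) = 2*23/gcd = 46/1 = 46


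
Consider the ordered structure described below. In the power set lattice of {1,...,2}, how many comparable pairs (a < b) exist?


A comparable pair {a,b} has a < b or b < a in the order.
Count unordered pairs where one element is strictly below the other.
Examples: {{},{1}}, {{},{2}}, {{},{1,2}}, {{1},{1,2}}, ...
Total comparable pairs: 5


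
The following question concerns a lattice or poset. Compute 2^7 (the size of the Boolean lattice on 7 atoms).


Power set = 2^n.
2^7 = 128


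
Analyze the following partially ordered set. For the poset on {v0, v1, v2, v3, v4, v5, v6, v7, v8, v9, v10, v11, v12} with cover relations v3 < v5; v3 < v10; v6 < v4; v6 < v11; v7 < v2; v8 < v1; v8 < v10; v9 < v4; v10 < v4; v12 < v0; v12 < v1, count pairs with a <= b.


The order relation is {(a,b) : a <= b}, reflexive so it includes (a,a).
Examples: (v0,v0), (v1,v1), (v10,v10), (v10,v4), (v11,v11), ...
Total ordered pairs: 26


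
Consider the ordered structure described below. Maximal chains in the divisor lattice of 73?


A maximal chain goes from the minimum element to a maximal element via cover relations.
Counting all min-to-max paths in the cover graph.
Total maximal chains: 1


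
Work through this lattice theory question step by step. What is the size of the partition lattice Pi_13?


B(n) = number of set partitions of an n-element set.
B(n) satisfies the recurrence: B(n+1) = sum_k C(n,k)*B(k).
B(13) = 27644437


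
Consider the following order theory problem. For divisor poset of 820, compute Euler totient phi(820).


phi(n) = n * prod_{p|n} (1 - 1/p).
Prime divisors of 820: [2, 5, 41]
phi(820) = 820 * (1 - 1/2) * (1 - 1/5) * (1 - 1/41)
phi(820) = 320


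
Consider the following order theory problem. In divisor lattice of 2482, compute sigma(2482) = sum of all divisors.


sigma(n) = sum of divisors.
Divisors of 2482: [1, 2, 17, 34, 73, 146, 1241, 2482]
Sum = 3996


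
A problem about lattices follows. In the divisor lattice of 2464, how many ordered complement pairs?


Complement pair (a,b): a meet b = bottom, a join b = top.
Here: gcd(a,b)=1 and lcm(a,b)=2464, i.e. a*b=2464 with a,b coprime.
Pairs found: (1,2464), (7,352), (11,224), (32,77), ... (4 more)
Total ordered pairs: 8


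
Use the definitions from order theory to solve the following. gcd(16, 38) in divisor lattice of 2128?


Meet=gcd.
gcd(16,38)=2


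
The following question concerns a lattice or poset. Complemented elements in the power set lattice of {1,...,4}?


An element a is complemented if some b has a meet b = bottom, a join b = top.
every subset A has complement S\A, so all elements are complemented.
Complemented elements: {}, {1}, {2}, {3}, {4}, {1,2}, ... (10 more)
Count: 16


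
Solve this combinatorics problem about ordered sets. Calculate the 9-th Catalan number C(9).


C(n) = C(2n, n) / (n+1).
C(18, 9) = 48620
C(9) = 48620 / 10 = 4862


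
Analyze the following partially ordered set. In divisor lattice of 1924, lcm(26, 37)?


Join=lcm.
gcd(26,37)=1
lcm=962


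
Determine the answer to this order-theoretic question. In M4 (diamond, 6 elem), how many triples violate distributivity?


Distributive law: a ^ (b v c) = (a ^ b) v (a ^ c).
Check all 6^3 = 216 ordered triples (a,b,c).
  e.g. a=a1, b=a2, c=a3: lhs=a1 != rhs=0
  e.g. a=a1, b=a2, c=a4: lhs=a1 != rhs=0
Total violating triples: 24


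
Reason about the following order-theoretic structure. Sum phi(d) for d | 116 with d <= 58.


Divisors of 116 up to 58: [1, 2, 4, 29, 58]
phi values: [1, 1, 2, 28, 28]
Sum = 60


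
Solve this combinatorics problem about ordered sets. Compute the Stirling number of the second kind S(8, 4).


S(n,k) = k*S(n-1,k) + S(n-1,k-1).
S(7,4) = 350, S(7,3) = 301
S(8,4) = 4*350 + 301 = 1400 + 301
S(8,4) = 1701


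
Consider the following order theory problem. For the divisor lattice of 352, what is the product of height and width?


Height = length of longest chain minus 1; width = size of largest antichain.
A maximum chain: 1 | 11 | 22 | 44 | 88 | 176 | 352  (height 6).
A maximum antichain: {2, 11}  (width 2).
Product = 6 * 2 = 12


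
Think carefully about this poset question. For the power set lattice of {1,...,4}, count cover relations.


A cover relation a -< b holds when a < b with no c strictly between.
Cover relations:
  {} -< {1}
  {} -< {2}
  {} -< {3}
  {} -< {4}
  {1} -< {1,2}
  {1} -< {1,3}
  {1} -< {1,4}
  {2} -< {1,2}
  ...24 more
Total: 32


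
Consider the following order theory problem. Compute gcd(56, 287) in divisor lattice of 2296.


In a divisor lattice, meet = gcd (greatest common divisor).
By Euclidean algorithm or factoring: gcd(56,287) = 7


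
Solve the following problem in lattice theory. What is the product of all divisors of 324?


Divisors of 324: [1, 2, 3, 4, 6, 9, 12, 18, 27, 36, 54, 81, 108, 162, 324]
Product = n^(d(n)/2) = 324^(15/2)
Product = 6746640616477458432


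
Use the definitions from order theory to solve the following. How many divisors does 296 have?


Divisors of 296: [1, 2, 4, 8, 37, 74, 148, 296]
Count: 8


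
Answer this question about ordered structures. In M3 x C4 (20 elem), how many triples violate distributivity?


Distributive law: a ^ (b v c) = (a ^ b) v (a ^ c).
Check all 20^3 = 8000 ordered triples (a,b,c).
  e.g. a=(a1,0), b=(a2,0), c=(a3,0): lhs=(a1,0) != rhs=(0,0)
  e.g. a=(a1,0), b=(a2,0), c=(a3,1): lhs=(a1,0) != rhs=(0,0)
Total violating triples: 384


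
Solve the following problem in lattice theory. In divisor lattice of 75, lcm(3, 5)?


Join=lcm.
gcd(3,5)=1
lcm=15


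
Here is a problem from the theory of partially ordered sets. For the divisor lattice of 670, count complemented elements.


An element a is complemented if some b has a meet b = bottom, a join b = top.
a is complemented iff gcd(a, n/a)=1, i.e. a is a unitary divisor of 670.
Complemented elements: 1, 2, 5, 10, 67, 134, ... (2 more)
Count: 8


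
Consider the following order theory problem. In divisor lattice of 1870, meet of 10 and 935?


In a divisor lattice, meet = gcd (greatest common divisor).
By Euclidean algorithm or factoring: gcd(10,935) = 5


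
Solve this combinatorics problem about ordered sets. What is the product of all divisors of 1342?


Divisors of 1342: [1, 2, 11, 22, 61, 122, 671, 1342]
Product = n^(d(n)/2) = 1342^(8/2)
Product = 3243471329296


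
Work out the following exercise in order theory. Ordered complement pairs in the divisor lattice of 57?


Complement pair (a,b): a meet b = bottom, a join b = top.
Here: gcd(a,b)=1 and lcm(a,b)=57, i.e. a*b=57 with a,b coprime.
Pairs found: (1,57), (3,19), (19,3), (57,1)
Total ordered pairs: 4


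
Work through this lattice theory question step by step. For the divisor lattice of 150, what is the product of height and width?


Height = length of longest chain minus 1; width = size of largest antichain.
A maximum chain: 1 | 5 | 25 | 75 | 150  (height 4).
A maximum antichain: {6, 10, 15, 25}  (width 4).
Product = 4 * 4 = 16


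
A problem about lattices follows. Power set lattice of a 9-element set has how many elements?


Power set = 2^n.
2^9 = 512


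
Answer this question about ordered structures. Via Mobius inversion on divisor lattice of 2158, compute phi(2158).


phi(n) = n * prod_{p|n} (1 - 1/p).
Prime divisors of 2158: [2, 13, 83]
phi(2158) = 2158 * (1 - 1/2) * (1 - 1/13) * (1 - 1/83)
phi(2158) = 984


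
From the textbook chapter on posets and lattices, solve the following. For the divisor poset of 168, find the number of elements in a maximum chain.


A chain is a totally ordered subset; we count the number of elements in a maximum chain.
Compute, for each element x, the size of the longest chain ending at x:
  1: 1
  2: 2
  3: 2
  7: 2
  4: 3
  6: 3
  ...
A maximum chain: 1 < 2 < 4 < 8 < 24 < 168
Number of elements in the longest chain: 6


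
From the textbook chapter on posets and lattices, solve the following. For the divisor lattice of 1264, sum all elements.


sigma(n) = sum of divisors.
Divisors of 1264: [1, 2, 4, 8, 16, 79, 158, 316, 632, 1264]
Sum = 2480


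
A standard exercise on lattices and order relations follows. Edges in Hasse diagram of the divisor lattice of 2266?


A cover relation a -< b holds when a < b with no c strictly between.
Cover relations:
  1 -< 2
  1 -< 11
  1 -< 103
  2 -< 22
  2 -< 206
  11 -< 22
  11 -< 1133
  22 -< 2266
  ...4 more
Total: 12


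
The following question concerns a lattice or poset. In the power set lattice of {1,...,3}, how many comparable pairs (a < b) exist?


A comparable pair {a,b} has a < b or b < a in the order.
Count unordered pairs where one element is strictly below the other.
Examples: {{},{1}}, {{},{2}}, {{},{3}}, {{},{1,2}}, ...
Total comparable pairs: 19


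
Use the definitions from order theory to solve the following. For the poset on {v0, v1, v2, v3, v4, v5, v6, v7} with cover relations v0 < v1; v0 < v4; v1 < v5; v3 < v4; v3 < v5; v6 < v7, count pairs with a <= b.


The order relation is {(a,b) : a <= b}, reflexive so it includes (a,a).
Examples: (v0,v0), (v0,v1), (v0,v4), (v0,v5), (v1,v1), ...
Total ordered pairs: 15


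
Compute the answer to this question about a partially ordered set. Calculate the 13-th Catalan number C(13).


C(n) = C(2n, n) / (n+1).
C(26, 13) = 10400600
C(13) = 10400600 / 14 = 742900


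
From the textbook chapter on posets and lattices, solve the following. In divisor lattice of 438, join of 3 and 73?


In a divisor lattice, join = lcm (least common multiple).
gcd(3,73) = 1
lcm(3,73) = 3*73/gcd = 219/1 = 219


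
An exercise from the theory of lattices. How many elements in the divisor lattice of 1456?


Divisors of 1456: [1, 2, 4, 7, 8, 13, 14, 16, 26, 28, 52, 56, 91, 104, 112, 182, 208, 364, 728, 1456]
Count: 20


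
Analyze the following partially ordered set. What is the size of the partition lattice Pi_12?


B(n) = number of set partitions of an n-element set.
B(n) satisfies the recurrence: B(n+1) = sum_k C(n,k)*B(k).
B(12) = 4213597


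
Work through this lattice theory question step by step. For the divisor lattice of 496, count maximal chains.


A maximal chain goes from the minimum element to a maximal element via cover relations.
Counting all min-to-max paths in the cover graph.
Total maximal chains: 5


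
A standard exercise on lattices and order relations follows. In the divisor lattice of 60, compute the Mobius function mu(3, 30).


In a divisor lattice, mu(a,b) = mu(b/a) where mu is the classical Mobius function.
b/a = 30/3 = 10
Prime factorization of 10: primes [2, 5]
10 is squarefree with 2 prime factor(s), so mu(10) = (-1)^2 = 1


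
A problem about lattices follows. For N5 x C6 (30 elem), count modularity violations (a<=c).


Modular law: if a <= c then a v (b ^ c) = (a v b) ^ c.
Check all triples (a,b,c) with a <= c among 30 elements.
  e.g. a=(a,0), b=(c,0), c=(b,0): lhs=(a,0) != rhs=(b,0)
  e.g. a=(a,0), b=(c,1), c=(b,0): lhs=(a,0) != rhs=(b,0)
Total violating triples: 126


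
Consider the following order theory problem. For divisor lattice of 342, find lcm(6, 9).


In a divisor lattice, join = lcm (least common multiple).
Compute lcm iteratively: start with first element, then lcm(current, next).
Elements: [6, 9]
lcm(6,9) = 18
Final lcm = 18


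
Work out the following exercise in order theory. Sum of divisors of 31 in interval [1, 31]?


Interval [1,31] in divisors of 31: [1, 31]
Sum = 32


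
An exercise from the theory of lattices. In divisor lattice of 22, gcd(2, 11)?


Meet=gcd.
gcd(2,11)=1


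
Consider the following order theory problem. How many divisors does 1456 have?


Divisors of 1456: [1, 2, 4, 7, 8, 13, 14, 16, 26, 28, 52, 56, 91, 104, 112, 182, 208, 364, 728, 1456]
Count: 20


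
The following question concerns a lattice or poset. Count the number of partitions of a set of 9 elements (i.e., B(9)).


B(n) = number of set partitions of an n-element set.
B(n) satisfies the recurrence: B(n+1) = sum_k C(n,k)*B(k).
B(9) = 21147


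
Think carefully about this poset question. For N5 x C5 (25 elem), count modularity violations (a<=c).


Modular law: if a <= c then a v (b ^ c) = (a v b) ^ c.
Check all triples (a,b,c) with a <= c among 25 elements.
  e.g. a=(a,0), b=(c,0), c=(b,0): lhs=(a,0) != rhs=(b,0)
  e.g. a=(a,0), b=(c,1), c=(b,0): lhs=(a,0) != rhs=(b,0)
Total violating triples: 75


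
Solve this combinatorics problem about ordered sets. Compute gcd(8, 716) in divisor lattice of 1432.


In a divisor lattice, meet = gcd (greatest common divisor).
By Euclidean algorithm or factoring: gcd(8,716) = 4


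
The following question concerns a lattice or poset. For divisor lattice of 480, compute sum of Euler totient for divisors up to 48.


Divisors of 480 up to 48: [1, 2, 3, 4, 5, 6, 8, 10, 12, 15, 16, 20, 24, 30, 32, 40, 48]
phi values: [1, 1, 2, 2, 4, 2, 4, 4, 4, 8, 8, 8, 8, 8, 16, 16, 16]
Sum = 112


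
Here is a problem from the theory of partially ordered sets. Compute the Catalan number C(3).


C(n) = C(2n, n) / (n+1).
C(6, 3) = 20
C(3) = 20 / 4 = 5


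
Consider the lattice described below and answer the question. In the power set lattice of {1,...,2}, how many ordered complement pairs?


Complement pair (a,b): a meet b = bottom, a join b = top.
Here: A intersect B = {} and A union B = {1,...,2}.
Pairs found: ({},{1,2}), ({1},{2}), ({2},{1}), ({1,2},{})
Total ordered pairs: 4


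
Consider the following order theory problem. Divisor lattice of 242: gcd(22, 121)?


Meet=gcd.
gcd(22,121)=11


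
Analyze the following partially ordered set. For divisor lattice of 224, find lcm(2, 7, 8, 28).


In a divisor lattice, join = lcm (least common multiple).
Compute lcm iteratively: start with first element, then lcm(current, next).
Elements: [2, 7, 8, 28]
lcm(2,7) = 14
lcm(14,8) = 56
lcm(56,28) = 56
Final lcm = 56


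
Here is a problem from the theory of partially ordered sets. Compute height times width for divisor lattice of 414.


Height = length of longest chain minus 1; width = size of largest antichain.
A maximum chain: 1 | 23 | 69 | 207 | 414  (height 4).
A maximum antichain: {6, 9, 46, 69}  (width 4).
Product = 4 * 4 = 16


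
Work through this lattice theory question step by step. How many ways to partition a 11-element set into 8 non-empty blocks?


S(n,k) = k*S(n-1,k) + S(n-1,k-1).
S(10,8) = 750, S(10,7) = 5880
S(11,8) = 8*750 + 5880 = 6000 + 5880
S(11,8) = 11880


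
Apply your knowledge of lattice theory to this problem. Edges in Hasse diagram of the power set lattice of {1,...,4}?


A cover relation a -< b holds when a < b with no c strictly between.
Cover relations:
  {} -< {1}
  {} -< {2}
  {} -< {3}
  {} -< {4}
  {1} -< {1,2}
  {1} -< {1,3}
  {1} -< {1,4}
  {2} -< {1,2}
  ...24 more
Total: 32


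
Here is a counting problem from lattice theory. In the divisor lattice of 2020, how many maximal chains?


A maximal chain goes from the minimum element to a maximal element via cover relations.
Counting all min-to-max paths in the cover graph.
Total maximal chains: 12


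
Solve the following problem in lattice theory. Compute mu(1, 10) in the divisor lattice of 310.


In a divisor lattice, mu(a,b) = mu(b/a) where mu is the classical Mobius function.
b/a = 10/1 = 10
Prime factorization of 10: primes [2, 5]
10 is squarefree with 2 prime factor(s), so mu(10) = (-1)^2 = 1


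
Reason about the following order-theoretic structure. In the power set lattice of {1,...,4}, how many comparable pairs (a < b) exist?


A comparable pair {a,b} has a < b or b < a in the order.
Count unordered pairs where one element is strictly below the other.
Examples: {{},{1}}, {{},{2}}, {{},{3}}, {{},{4}}, ...
Total comparable pairs: 65


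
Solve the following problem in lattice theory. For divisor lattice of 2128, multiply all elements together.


Divisors of 2128: [1, 2, 4, 7, 8, 14, 16, 19, 28, 38, 56, 76, 112, 133, 152, 266, 304, 532, 1064, 2128]
Product = n^(d(n)/2) = 2128^(20/2)
Product = 1904216115203087105084361407463424


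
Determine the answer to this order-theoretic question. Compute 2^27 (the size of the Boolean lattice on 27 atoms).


Power set = 2^n.
2^27 = 134217728


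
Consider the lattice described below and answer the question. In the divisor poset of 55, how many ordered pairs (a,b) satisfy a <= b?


The order relation is {(a,b) : a <= b}, reflexive so it includes (a,a).
Examples: (1,1), (1,11), (1,5), (1,55), (11,11), ...
Total ordered pairs: 9


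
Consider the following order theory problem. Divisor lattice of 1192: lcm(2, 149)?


Join=lcm.
gcd(2,149)=1
lcm=298


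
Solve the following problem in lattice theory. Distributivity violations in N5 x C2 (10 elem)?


Distributive law: a ^ (b v c) = (a ^ b) v (a ^ c).
Check all 10^3 = 1000 ordered triples (a,b,c).
  e.g. a=(b,0), b=(a,0), c=(c,0): lhs=(b,0) != rhs=(a,0)
  e.g. a=(b,0), b=(a,0), c=(c,1): lhs=(b,0) != rhs=(a,0)
Total violating triples: 16


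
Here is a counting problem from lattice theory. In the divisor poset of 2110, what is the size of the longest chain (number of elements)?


A chain is a totally ordered subset; we count the number of elements in a maximum chain.
Compute, for each element x, the size of the longest chain ending at x:
  1: 1
  2: 2
  5: 2
  211: 2
  10: 3
  422: 3
  ...
A maximum chain: 1 < 2 < 10 < 2110
Number of elements in the longest chain: 4


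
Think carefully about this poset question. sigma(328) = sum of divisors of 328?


sigma(n) = sum of divisors.
Divisors of 328: [1, 2, 4, 8, 41, 82, 164, 328]
Sum = 630


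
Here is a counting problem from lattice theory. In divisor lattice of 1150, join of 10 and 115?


In a divisor lattice, join = lcm (least common multiple).
gcd(10,115) = 5
lcm(10,115) = 10*115/gcd = 1150/5 = 230


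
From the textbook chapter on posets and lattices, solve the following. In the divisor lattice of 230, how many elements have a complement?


An element a is complemented if some b has a meet b = bottom, a join b = top.
a is complemented iff gcd(a, n/a)=1, i.e. a is a unitary divisor of 230.
Complemented elements: 1, 2, 5, 10, 23, 46, ... (2 more)
Count: 8


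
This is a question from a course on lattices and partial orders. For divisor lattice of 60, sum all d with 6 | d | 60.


Interval [6,60] in divisors of 60: [6, 12, 30, 60]
Sum = 108


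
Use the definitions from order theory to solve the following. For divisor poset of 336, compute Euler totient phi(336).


phi(n) = n * prod_{p|n} (1 - 1/p).
Prime divisors of 336: [2, 3, 7]
phi(336) = 336 * (1 - 1/2) * (1 - 1/3) * (1 - 1/7)
phi(336) = 96


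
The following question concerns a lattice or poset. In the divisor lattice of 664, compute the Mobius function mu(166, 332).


In a divisor lattice, mu(a,b) = mu(b/a) where mu is the classical Mobius function.
b/a = 332/166 = 2
Prime factorization of 2: primes [2]
2 is squarefree with 1 prime factor(s), so mu(2) = (-1)^1 = -1


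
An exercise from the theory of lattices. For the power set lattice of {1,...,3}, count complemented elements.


An element a is complemented if some b has a meet b = bottom, a join b = top.
every subset A has complement S\A, so all elements are complemented.
Complemented elements: {}, {1}, {2}, {3}, {1,2}, {1,3}, ... (2 more)
Count: 8


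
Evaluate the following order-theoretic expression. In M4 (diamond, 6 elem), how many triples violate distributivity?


Distributive law: a ^ (b v c) = (a ^ b) v (a ^ c).
Check all 6^3 = 216 ordered triples (a,b,c).
  e.g. a=a1, b=a2, c=a3: lhs=a1 != rhs=0
  e.g. a=a1, b=a2, c=a4: lhs=a1 != rhs=0
Total violating triples: 24


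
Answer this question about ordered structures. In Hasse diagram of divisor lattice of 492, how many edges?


A cover relation a -< b holds when a < b with no c strictly between.
Cover relations:
  1 -< 2
  1 -< 3
  1 -< 41
  2 -< 4
  2 -< 6
  2 -< 82
  3 -< 6
  3 -< 123
  ...12 more
Total: 20


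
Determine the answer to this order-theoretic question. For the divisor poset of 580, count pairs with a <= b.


The order relation is {(a,b) : a <= b}, reflexive so it includes (a,a).
Examples: (1,1), (1,10), (1,116), (1,145), (1,2), ...
Total ordered pairs: 54


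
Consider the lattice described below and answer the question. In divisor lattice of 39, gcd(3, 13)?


Meet=gcd.
gcd(3,13)=1


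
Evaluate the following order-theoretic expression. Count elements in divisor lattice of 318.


Divisors of 318: [1, 2, 3, 6, 53, 106, 159, 318]
Count: 8


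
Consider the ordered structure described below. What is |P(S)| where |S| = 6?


Power set = 2^n.
2^6 = 64


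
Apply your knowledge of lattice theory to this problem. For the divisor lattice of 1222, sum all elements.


sigma(n) = sum of divisors.
Divisors of 1222: [1, 2, 13, 26, 47, 94, 611, 1222]
Sum = 2016


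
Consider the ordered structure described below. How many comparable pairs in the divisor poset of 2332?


A comparable pair {a,b} has a < b or b < a in the order.
Count unordered pairs where one element is strictly below the other.
Examples: {1,2}, {1,4}, {1,11}, {1,22}, ...
Total comparable pairs: 42


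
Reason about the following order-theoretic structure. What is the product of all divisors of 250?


Divisors of 250: [1, 2, 5, 10, 25, 50, 125, 250]
Product = n^(d(n)/2) = 250^(8/2)
Product = 3906250000


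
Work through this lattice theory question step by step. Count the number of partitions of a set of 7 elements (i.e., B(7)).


B(n) = number of set partitions of an n-element set.
B(n) satisfies the recurrence: B(n+1) = sum_k C(n,k)*B(k).
B(7) = 877


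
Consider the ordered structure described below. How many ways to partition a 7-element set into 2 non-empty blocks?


S(n,k) = k*S(n-1,k) + S(n-1,k-1).
S(6,2) = 31, S(6,1) = 1
S(7,2) = 2*31 + 1 = 62 + 1
S(7,2) = 63


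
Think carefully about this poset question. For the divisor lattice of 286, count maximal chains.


A maximal chain goes from the minimum element to a maximal element via cover relations.
Counting all min-to-max paths in the cover graph.
Total maximal chains: 6


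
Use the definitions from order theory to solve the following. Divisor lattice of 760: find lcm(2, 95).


In a divisor lattice, join = lcm (least common multiple).
gcd(2,95) = 1
lcm(2,95) = 2*95/gcd = 190/1 = 190


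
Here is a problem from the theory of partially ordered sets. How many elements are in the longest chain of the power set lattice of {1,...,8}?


A chain is a totally ordered subset; we count the number of elements in a maximum chain.
Compute, for each element x, the size of the longest chain ending at x:
  {}: 1
  {1}: 2
  {2}: 2
  {3}: 2
  {4}: 2
  {5}: 2
  ...
A maximum chain: {} < {1} < {1,2} < {1,2,3} < {1,2,3,4} < {1,2,3,4,5} < {1,2,3,4,5,6} < {1,2,3,4,5,6,7} < {1,2,3,4,5,6,7,8}
Number of elements in the longest chain: 9


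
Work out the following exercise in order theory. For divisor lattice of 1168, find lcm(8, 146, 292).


In a divisor lattice, join = lcm (least common multiple).
Compute lcm iteratively: start with first element, then lcm(current, next).
Elements: [8, 146, 292]
lcm(8,146) = 584
lcm(584,292) = 584
Final lcm = 584


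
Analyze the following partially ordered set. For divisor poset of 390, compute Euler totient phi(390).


phi(n) = n * prod_{p|n} (1 - 1/p).
Prime divisors of 390: [2, 3, 5, 13]
phi(390) = 390 * (1 - 1/2) * (1 - 1/3) * (1 - 1/5) * (1 - 1/13)
phi(390) = 96


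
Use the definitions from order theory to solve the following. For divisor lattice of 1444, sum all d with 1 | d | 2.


Interval [1,2] in divisors of 1444: [1, 2]
Sum = 3


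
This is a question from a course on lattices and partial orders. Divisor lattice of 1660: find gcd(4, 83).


In a divisor lattice, meet = gcd (greatest common divisor).
By Euclidean algorithm or factoring: gcd(4,83) = 1


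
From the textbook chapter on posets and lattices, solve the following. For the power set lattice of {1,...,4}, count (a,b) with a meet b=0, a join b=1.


Complement pair (a,b): a meet b = bottom, a join b = top.
Here: A intersect B = {} and A union B = {1,...,4}.
Pairs found: ({},{1,2,3,4}), ({1},{2,3,4}), ({2},{1,3,4}), ({3},{1,2,4}), ... (12 more)
Total ordered pairs: 16


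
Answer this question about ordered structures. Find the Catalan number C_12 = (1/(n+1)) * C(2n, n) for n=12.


C(n) = C(2n, n) / (n+1).
C(24, 12) = 2704156
C(12) = 2704156 / 13 = 208012


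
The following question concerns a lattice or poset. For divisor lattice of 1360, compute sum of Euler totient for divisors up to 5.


Divisors of 1360 up to 5: [1, 2, 4, 5]
phi values: [1, 1, 2, 4]
Sum = 8


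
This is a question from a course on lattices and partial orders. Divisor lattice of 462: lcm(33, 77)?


Join=lcm.
gcd(33,77)=11
lcm=231


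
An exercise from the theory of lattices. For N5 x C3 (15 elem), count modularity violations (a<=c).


Modular law: if a <= c then a v (b ^ c) = (a v b) ^ c.
Check all triples (a,b,c) with a <= c among 15 elements.
  e.g. a=(a,0), b=(c,0), c=(b,0): lhs=(a,0) != rhs=(b,0)
  e.g. a=(a,0), b=(c,1), c=(b,0): lhs=(a,0) != rhs=(b,0)
Total violating triples: 18


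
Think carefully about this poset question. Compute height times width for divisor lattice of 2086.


Height = length of longest chain minus 1; width = size of largest antichain.
A maximum chain: 1 | 149 | 1043 | 2086  (height 3).
A maximum antichain: {2, 7, 149}  (width 3).
Product = 3 * 3 = 9


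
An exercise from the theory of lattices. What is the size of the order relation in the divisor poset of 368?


The order relation is {(a,b) : a <= b}, reflexive so it includes (a,a).
Examples: (1,1), (1,16), (1,184), (1,2), (1,23), ...
Total ordered pairs: 45


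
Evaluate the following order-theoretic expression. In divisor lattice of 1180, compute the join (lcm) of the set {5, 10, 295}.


In a divisor lattice, join = lcm (least common multiple).
Compute lcm iteratively: start with first element, then lcm(current, next).
Elements: [5, 10, 295]
lcm(5,10) = 10
lcm(10,295) = 590
Final lcm = 590


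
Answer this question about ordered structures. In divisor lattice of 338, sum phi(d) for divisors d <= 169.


Divisors of 338 up to 169: [1, 2, 13, 26, 169]
phi values: [1, 1, 12, 12, 156]
Sum = 182


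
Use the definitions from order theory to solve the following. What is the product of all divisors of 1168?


Divisors of 1168: [1, 2, 4, 8, 16, 73, 146, 292, 584, 1168]
Product = n^(d(n)/2) = 1168^(10/2)
Product = 2173773118701568


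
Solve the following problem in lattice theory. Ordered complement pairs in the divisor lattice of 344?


Complement pair (a,b): a meet b = bottom, a join b = top.
Here: gcd(a,b)=1 and lcm(a,b)=344, i.e. a*b=344 with a,b coprime.
Pairs found: (1,344), (8,43), (43,8), (344,1)
Total ordered pairs: 4


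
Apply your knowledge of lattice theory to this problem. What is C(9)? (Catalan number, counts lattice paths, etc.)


C(n) = C(2n, n) / (n+1).
C(18, 9) = 48620
C(9) = 48620 / 10 = 4862


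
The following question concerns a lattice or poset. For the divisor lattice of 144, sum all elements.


sigma(n) = sum of divisors.
Divisors of 144: [1, 2, 3, 4, 6, 8, 9, 12, 16, 18, 24, 36, 48, 72, 144]
Sum = 403


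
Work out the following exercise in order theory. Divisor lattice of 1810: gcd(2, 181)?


Meet=gcd.
gcd(2,181)=1


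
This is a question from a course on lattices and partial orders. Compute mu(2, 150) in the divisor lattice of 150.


In a divisor lattice, mu(a,b) = mu(b/a) where mu is the classical Mobius function.
b/a = 150/2 = 75
Prime factorization of 75: primes [3, 5]
75 is not squarefree, so mu(75) = 0


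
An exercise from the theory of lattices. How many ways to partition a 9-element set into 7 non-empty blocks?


S(n,k) = k*S(n-1,k) + S(n-1,k-1).
S(8,7) = 28, S(8,6) = 266
S(9,7) = 7*28 + 266 = 196 + 266
S(9,7) = 462


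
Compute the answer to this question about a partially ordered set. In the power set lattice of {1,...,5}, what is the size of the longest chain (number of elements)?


A chain is a totally ordered subset; we count the number of elements in a maximum chain.
Compute, for each element x, the size of the longest chain ending at x:
  {}: 1
  {1}: 2
  {2}: 2
  {3}: 2
  {4}: 2
  {5}: 2
  ...
A maximum chain: {} < {1} < {1,2} < {1,2,3} < {1,2,3,4} < {1,2,3,4,5}
Number of elements in the longest chain: 6


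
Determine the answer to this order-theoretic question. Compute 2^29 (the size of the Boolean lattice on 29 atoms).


Power set = 2^n.
2^29 = 536870912


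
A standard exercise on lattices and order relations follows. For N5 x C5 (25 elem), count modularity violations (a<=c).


Modular law: if a <= c then a v (b ^ c) = (a v b) ^ c.
Check all triples (a,b,c) with a <= c among 25 elements.
  e.g. a=(a,0), b=(c,0), c=(b,0): lhs=(a,0) != rhs=(b,0)
  e.g. a=(a,0), b=(c,1), c=(b,0): lhs=(a,0) != rhs=(b,0)
Total violating triples: 75


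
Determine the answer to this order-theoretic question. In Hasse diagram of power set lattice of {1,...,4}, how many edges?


A cover relation a -< b holds when a < b with no c strictly between.
Cover relations:
  {} -< {1}
  {} -< {2}
  {} -< {3}
  {} -< {4}
  {1} -< {1,2}
  {1} -< {1,3}
  {1} -< {1,4}
  {2} -< {1,2}
  ...24 more
Total: 32


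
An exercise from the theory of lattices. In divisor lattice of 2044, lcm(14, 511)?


Join=lcm.
gcd(14,511)=7
lcm=1022


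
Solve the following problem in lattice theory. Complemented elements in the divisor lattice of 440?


An element a is complemented if some b has a meet b = bottom, a join b = top.
a is complemented iff gcd(a, n/a)=1, i.e. a is a unitary divisor of 440.
Complemented elements: 1, 5, 8, 11, 40, 55, ... (2 more)
Count: 8


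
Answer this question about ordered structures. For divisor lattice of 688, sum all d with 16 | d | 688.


Interval [16,688] in divisors of 688: [16, 688]
Sum = 704


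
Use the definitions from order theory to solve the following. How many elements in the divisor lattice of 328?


Divisors of 328: [1, 2, 4, 8, 41, 82, 164, 328]
Count: 8


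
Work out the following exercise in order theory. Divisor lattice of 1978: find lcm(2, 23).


In a divisor lattice, join = lcm (least common multiple).
gcd(2,23) = 1
lcm(2,23) = 2*23/gcd = 46/1 = 46


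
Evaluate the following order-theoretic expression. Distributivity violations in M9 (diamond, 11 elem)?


Distributive law: a ^ (b v c) = (a ^ b) v (a ^ c).
Check all 11^3 = 1331 ordered triples (a,b,c).
  e.g. a=a1, b=a2, c=a3: lhs=a1 != rhs=0
  e.g. a=a1, b=a2, c=a4: lhs=a1 != rhs=0
Total violating triples: 504


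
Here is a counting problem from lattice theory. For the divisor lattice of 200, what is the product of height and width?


Height = length of longest chain minus 1; width = size of largest antichain.
A maximum chain: 1 | 5 | 25 | 50 | 100 | 200  (height 5).
A maximum antichain: {4, 10, 25}  (width 3).
Product = 5 * 3 = 15


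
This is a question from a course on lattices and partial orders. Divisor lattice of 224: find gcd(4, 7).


In a divisor lattice, meet = gcd (greatest common divisor).
By Euclidean algorithm or factoring: gcd(4,7) = 1


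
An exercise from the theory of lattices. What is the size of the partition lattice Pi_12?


B(n) = number of set partitions of an n-element set.
B(n) satisfies the recurrence: B(n+1) = sum_k C(n,k)*B(k).
B(12) = 4213597


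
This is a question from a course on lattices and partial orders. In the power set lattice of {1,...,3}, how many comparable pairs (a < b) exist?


A comparable pair {a,b} has a < b or b < a in the order.
Count unordered pairs where one element is strictly below the other.
Examples: {{},{1}}, {{},{2}}, {{},{3}}, {{},{1,2}}, ...
Total comparable pairs: 19


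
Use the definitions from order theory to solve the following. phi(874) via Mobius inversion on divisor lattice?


phi(n) = n * prod_{p|n} (1 - 1/p).
Prime divisors of 874: [2, 19, 23]
phi(874) = 874 * (1 - 1/2) * (1 - 1/19) * (1 - 1/23)
phi(874) = 396


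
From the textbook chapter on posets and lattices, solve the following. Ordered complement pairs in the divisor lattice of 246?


Complement pair (a,b): a meet b = bottom, a join b = top.
Here: gcd(a,b)=1 and lcm(a,b)=246, i.e. a*b=246 with a,b coprime.
Pairs found: (1,246), (2,123), (3,82), (6,41), ... (4 more)
Total ordered pairs: 8


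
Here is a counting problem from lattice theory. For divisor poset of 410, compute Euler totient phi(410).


phi(n) = n * prod_{p|n} (1 - 1/p).
Prime divisors of 410: [2, 5, 41]
phi(410) = 410 * (1 - 1/2) * (1 - 1/5) * (1 - 1/41)
phi(410) = 160


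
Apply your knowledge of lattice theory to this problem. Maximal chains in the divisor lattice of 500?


A maximal chain goes from the minimum element to a maximal element via cover relations.
Counting all min-to-max paths in the cover graph.
Total maximal chains: 10


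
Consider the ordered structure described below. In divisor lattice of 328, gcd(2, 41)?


Meet=gcd.
gcd(2,41)=1


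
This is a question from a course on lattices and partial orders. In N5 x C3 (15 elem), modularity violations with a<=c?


Modular law: if a <= c then a v (b ^ c) = (a v b) ^ c.
Check all triples (a,b,c) with a <= c among 15 elements.
  e.g. a=(a,0), b=(c,0), c=(b,0): lhs=(a,0) != rhs=(b,0)
  e.g. a=(a,0), b=(c,1), c=(b,0): lhs=(a,0) != rhs=(b,0)
Total violating triples: 18


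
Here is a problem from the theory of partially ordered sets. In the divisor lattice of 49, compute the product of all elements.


Divisors of 49: [1, 7, 49]
Product = n^(d(n)/2) = 49^(3/2)
Product = 343


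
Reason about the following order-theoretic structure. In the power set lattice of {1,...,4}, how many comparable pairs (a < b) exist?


A comparable pair {a,b} has a < b or b < a in the order.
Count unordered pairs where one element is strictly below the other.
Examples: {{},{1}}, {{},{2}}, {{},{3}}, {{},{4}}, ...
Total comparable pairs: 65


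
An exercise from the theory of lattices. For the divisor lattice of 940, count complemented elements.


An element a is complemented if some b has a meet b = bottom, a join b = top.
a is complemented iff gcd(a, n/a)=1, i.e. a is a unitary divisor of 940.
Complemented elements: 1, 4, 5, 20, 47, 188, ... (2 more)
Count: 8


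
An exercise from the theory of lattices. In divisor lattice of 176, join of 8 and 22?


In a divisor lattice, join = lcm (least common multiple).
gcd(8,22) = 2
lcm(8,22) = 8*22/gcd = 176/2 = 88


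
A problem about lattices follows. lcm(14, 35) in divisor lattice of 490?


Join=lcm.
gcd(14,35)=7
lcm=70
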